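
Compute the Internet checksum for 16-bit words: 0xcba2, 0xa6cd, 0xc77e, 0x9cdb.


Sum all words (with carry folding):
+ 0xcba2 = 0xcba2
+ 0xa6cd = 0x7270
+ 0xc77e = 0x39ef
+ 0x9cdb = 0xd6ca
One's complement: ~0xd6ca
Checksum = 0x2935


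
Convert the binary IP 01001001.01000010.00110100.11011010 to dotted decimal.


01001001 = 73
01000010 = 66
00110100 = 52
11011010 = 218
IP: 73.66.52.218


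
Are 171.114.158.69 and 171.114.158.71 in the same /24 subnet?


Mask: 255.255.255.0
171.114.158.69 AND mask = 171.114.158.0
171.114.158.71 AND mask = 171.114.158.0
Yes, same subnet (171.114.158.0)


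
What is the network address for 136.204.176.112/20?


IP:   10001000.11001100.10110000.01110000
Mask: 11111111.11111111.11110000.00000000
AND operation:
Net:  10001000.11001100.10110000.00000000
Network: 136.204.176.0/20


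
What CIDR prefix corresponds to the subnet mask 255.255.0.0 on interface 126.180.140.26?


Binary: 11111111.11111111.00000000.00000000
Count leading 1s
Prefix: /16


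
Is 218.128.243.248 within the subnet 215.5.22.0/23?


Subnet network: 215.5.22.0
Test IP AND mask: 218.128.242.0
No, 218.128.243.248 is not in 215.5.22.0/23


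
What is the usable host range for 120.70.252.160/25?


Network: 120.70.252.128
Broadcast: 120.70.252.255
First usable = network + 1
Last usable = broadcast - 1
Range: 120.70.252.129 to 120.70.252.254


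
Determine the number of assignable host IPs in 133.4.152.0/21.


Host bits = 32 - 21 = 11
Total addresses = 2^11 = 2048
Usable = total - 2 (network and broadcast)
Usable hosts: 2046


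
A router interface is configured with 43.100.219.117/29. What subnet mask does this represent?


/29 means 29 network bits, 3 host bits
Binary: 11111111111111111111111111111000
Mask: 255.255.255.248


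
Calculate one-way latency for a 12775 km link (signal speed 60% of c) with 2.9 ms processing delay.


Speed = 0.6 * 3e5 km/s = 180000 km/s
Propagation delay = 12775 / 180000 = 0.071 s = 70.9722 ms
Processing delay = 2.9 ms
Total one-way latency = 73.8722 ms


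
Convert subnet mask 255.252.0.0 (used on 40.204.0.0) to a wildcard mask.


Subnet mask: 255.252.0.0
Wildcard = 255.255.255.255 - subnet mask
255 - 255 = 0
255 - 252 = 3
255 - 0 = 255
255 - 0 = 255
Wildcard: 0.3.255.255


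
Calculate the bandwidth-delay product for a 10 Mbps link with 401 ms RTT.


BDP = bandwidth * RTT
= 10 Mbps * 401 ms
= 10 * 1e6 * 401 / 1000 bits
= 4010000 bits
= 501250 bytes
= 489.502 KB
BDP = 4010000 bits (501250 bytes)


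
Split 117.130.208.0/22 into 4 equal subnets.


New prefix = 22 + 2 = 24
Each subnet has 256 addresses
  117.130.208.0/24
  117.130.209.0/24
  117.130.210.0/24
  117.130.211.0/24
Subnets: 117.130.208.0/24, 117.130.209.0/24, 117.130.210.0/24, 117.130.211.0/24


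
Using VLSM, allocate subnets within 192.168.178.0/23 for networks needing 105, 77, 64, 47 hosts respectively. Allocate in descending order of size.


105 hosts -> /25 (126 usable): 192.168.178.0/25
77 hosts -> /25 (126 usable): 192.168.178.128/25
64 hosts -> /25 (126 usable): 192.168.179.0/25
47 hosts -> /26 (62 usable): 192.168.179.128/26
Allocation: 192.168.178.0/25 (105 hosts, 126 usable); 192.168.178.128/25 (77 hosts, 126 usable); 192.168.179.0/25 (64 hosts, 126 usable); 192.168.179.128/26 (47 hosts, 62 usable)


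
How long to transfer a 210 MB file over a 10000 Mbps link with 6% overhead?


Effective throughput = 10000 * (1 - 6/100) = 9400 Mbps
File size in Mb = 210 * 8 = 1680 Mb
Time = 1680 / 9400
Time = 0.1787 seconds


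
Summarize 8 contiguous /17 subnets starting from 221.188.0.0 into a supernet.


Original prefix: /17
Number of subnets: 8 = 2^3
New prefix = 17 - 3 = 14
Supernet: 221.188.0.0/14


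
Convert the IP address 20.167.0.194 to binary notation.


20 = 00010100
167 = 10100111
0 = 00000000
194 = 11000010
Binary: 00010100.10100111.00000000.11000010


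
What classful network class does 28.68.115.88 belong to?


First octet: 28
Binary: 00011100
0xxxxxxx -> Class A (1-126)
Class A, default mask 255.0.0.0 (/8)


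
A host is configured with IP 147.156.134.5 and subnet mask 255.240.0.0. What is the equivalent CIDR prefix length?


Binary: 11111111.11110000.00000000.00000000
Count leading 1s
Prefix: /12


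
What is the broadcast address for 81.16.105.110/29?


Network: 81.16.105.104/29
Host bits = 3
Set all host bits to 1:
Broadcast: 81.16.105.111


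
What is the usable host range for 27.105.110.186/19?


Network: 27.105.96.0
Broadcast: 27.105.127.255
First usable = network + 1
Last usable = broadcast - 1
Range: 27.105.96.1 to 27.105.127.254


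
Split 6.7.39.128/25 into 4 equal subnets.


New prefix = 25 + 2 = 27
Each subnet has 32 addresses
  6.7.39.128/27
  6.7.39.160/27
  6.7.39.192/27
  6.7.39.224/27
Subnets: 6.7.39.128/27, 6.7.39.160/27, 6.7.39.192/27, 6.7.39.224/27


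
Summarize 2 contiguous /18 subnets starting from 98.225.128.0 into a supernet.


Original prefix: /18
Number of subnets: 2 = 2^1
New prefix = 18 - 1 = 17
Supernet: 98.225.128.0/17


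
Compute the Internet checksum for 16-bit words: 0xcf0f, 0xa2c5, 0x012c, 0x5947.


Sum all words (with carry folding):
+ 0xcf0f = 0xcf0f
+ 0xa2c5 = 0x71d5
+ 0x012c = 0x7301
+ 0x5947 = 0xcc48
One's complement: ~0xcc48
Checksum = 0x33b7


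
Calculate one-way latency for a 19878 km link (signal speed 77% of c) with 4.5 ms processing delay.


Speed = 0.77 * 3e5 km/s = 231000 km/s
Propagation delay = 19878 / 231000 = 0.0861 s = 86.0519 ms
Processing delay = 4.5 ms
Total one-way latency = 90.5519 ms


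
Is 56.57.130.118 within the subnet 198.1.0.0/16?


Subnet network: 198.1.0.0
Test IP AND mask: 56.57.0.0
No, 56.57.130.118 is not in 198.1.0.0/16


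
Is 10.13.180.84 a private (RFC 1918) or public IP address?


RFC 1918 private ranges:
  10.0.0.0/8 (10.0.0.0 - 10.255.255.255)
  172.16.0.0/12 (172.16.0.0 - 172.31.255.255)
  192.168.0.0/16 (192.168.0.0 - 192.168.255.255)
Private (in 10.0.0.0/8)


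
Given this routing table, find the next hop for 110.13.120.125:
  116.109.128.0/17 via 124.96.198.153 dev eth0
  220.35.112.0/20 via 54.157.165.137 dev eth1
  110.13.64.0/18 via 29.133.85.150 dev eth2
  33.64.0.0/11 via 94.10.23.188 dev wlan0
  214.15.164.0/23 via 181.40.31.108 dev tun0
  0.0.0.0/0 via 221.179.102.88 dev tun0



Longest prefix match for 110.13.120.125:
  /17 116.109.128.0: no
  /20 220.35.112.0: no
  /18 110.13.64.0: MATCH
  /11 33.64.0.0: no
  /23 214.15.164.0: no
  /0 0.0.0.0: MATCH
Selected: next-hop 29.133.85.150 via eth2 (matched /18)


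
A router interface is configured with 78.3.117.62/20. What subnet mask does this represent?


/20 means 20 network bits, 12 host bits
Binary: 11111111111111111111000000000000
Mask: 255.255.240.0


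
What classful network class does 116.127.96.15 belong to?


First octet: 116
Binary: 01110100
0xxxxxxx -> Class A (1-126)
Class A, default mask 255.0.0.0 (/8)


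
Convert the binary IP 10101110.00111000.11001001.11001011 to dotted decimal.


10101110 = 174
00111000 = 56
11001001 = 201
11001011 = 203
IP: 174.56.201.203


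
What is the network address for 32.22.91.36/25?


IP:   00100000.00010110.01011011.00100100
Mask: 11111111.11111111.11111111.10000000
AND operation:
Net:  00100000.00010110.01011011.00000000
Network: 32.22.91.0/25


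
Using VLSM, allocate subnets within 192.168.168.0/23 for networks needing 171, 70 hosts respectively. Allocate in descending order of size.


171 hosts -> /24 (254 usable): 192.168.168.0/24
70 hosts -> /25 (126 usable): 192.168.169.0/25
Allocation: 192.168.168.0/24 (171 hosts, 254 usable); 192.168.169.0/25 (70 hosts, 126 usable)


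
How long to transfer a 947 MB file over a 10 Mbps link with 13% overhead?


Effective throughput = 10 * (1 - 13/100) = 8.7 Mbps
File size in Mb = 947 * 8 = 7576 Mb
Time = 7576 / 8.7
Time = 870.8046 seconds


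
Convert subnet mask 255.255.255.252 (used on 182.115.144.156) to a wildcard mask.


Subnet mask: 255.255.255.252
Wildcard = 255.255.255.255 - subnet mask
255 - 255 = 0
255 - 255 = 0
255 - 255 = 0
255 - 252 = 3
Wildcard: 0.0.0.3


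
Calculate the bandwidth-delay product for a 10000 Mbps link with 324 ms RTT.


BDP = bandwidth * RTT
= 10000 Mbps * 324 ms
= 10000 * 1e6 * 324 / 1000 bits
= 3240000000 bits
= 405000000 bytes
= 395507.8125 KB
BDP = 3240000000 bits (405000000 bytes)


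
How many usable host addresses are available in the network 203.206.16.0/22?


Host bits = 32 - 22 = 10
Total addresses = 2^10 = 1024
Usable = total - 2 (network and broadcast)
Usable hosts: 1022


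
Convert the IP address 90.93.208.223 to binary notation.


90 = 01011010
93 = 01011101
208 = 11010000
223 = 11011111
Binary: 01011010.01011101.11010000.11011111


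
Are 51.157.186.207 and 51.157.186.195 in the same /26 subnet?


Mask: 255.255.255.192
51.157.186.207 AND mask = 51.157.186.192
51.157.186.195 AND mask = 51.157.186.192
Yes, same subnet (51.157.186.192)


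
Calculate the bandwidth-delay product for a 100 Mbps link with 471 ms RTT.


BDP = bandwidth * RTT
= 100 Mbps * 471 ms
= 100 * 1e6 * 471 / 1000 bits
= 47100000 bits
= 5887500 bytes
= 5749.5117 KB
BDP = 47100000 bits (5887500 bytes)


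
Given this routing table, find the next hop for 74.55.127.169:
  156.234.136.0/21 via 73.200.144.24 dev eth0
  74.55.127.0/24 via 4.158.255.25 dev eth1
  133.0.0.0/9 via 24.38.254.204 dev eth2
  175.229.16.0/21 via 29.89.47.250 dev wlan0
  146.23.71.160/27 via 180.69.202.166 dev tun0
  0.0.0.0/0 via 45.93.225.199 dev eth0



Longest prefix match for 74.55.127.169:
  /21 156.234.136.0: no
  /24 74.55.127.0: MATCH
  /9 133.0.0.0: no
  /21 175.229.16.0: no
  /27 146.23.71.160: no
  /0 0.0.0.0: MATCH
Selected: next-hop 4.158.255.25 via eth1 (matched /24)


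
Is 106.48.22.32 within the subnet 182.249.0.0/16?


Subnet network: 182.249.0.0
Test IP AND mask: 106.48.0.0
No, 106.48.22.32 is not in 182.249.0.0/16


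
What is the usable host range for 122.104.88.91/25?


Network: 122.104.88.0
Broadcast: 122.104.88.127
First usable = network + 1
Last usable = broadcast - 1
Range: 122.104.88.1 to 122.104.88.126


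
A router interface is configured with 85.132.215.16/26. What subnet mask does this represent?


/26 means 26 network bits, 6 host bits
Binary: 11111111111111111111111111000000
Mask: 255.255.255.192


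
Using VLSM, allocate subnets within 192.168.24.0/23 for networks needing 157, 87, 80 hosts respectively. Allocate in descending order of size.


157 hosts -> /24 (254 usable): 192.168.24.0/24
87 hosts -> /25 (126 usable): 192.168.25.0/25
80 hosts -> /25 (126 usable): 192.168.25.128/25
Allocation: 192.168.24.0/24 (157 hosts, 254 usable); 192.168.25.0/25 (87 hosts, 126 usable); 192.168.25.128/25 (80 hosts, 126 usable)


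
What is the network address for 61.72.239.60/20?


IP:   00111101.01001000.11101111.00111100
Mask: 11111111.11111111.11110000.00000000
AND operation:
Net:  00111101.01001000.11100000.00000000
Network: 61.72.224.0/20


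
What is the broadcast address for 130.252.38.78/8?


Network: 130.0.0.0/8
Host bits = 24
Set all host bits to 1:
Broadcast: 130.255.255.255


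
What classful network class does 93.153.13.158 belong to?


First octet: 93
Binary: 01011101
0xxxxxxx -> Class A (1-126)
Class A, default mask 255.0.0.0 (/8)


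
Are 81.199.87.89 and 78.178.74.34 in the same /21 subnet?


Mask: 255.255.248.0
81.199.87.89 AND mask = 81.199.80.0
78.178.74.34 AND mask = 78.178.72.0
No, different subnets (81.199.80.0 vs 78.178.72.0)


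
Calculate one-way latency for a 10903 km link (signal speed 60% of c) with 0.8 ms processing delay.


Speed = 0.6 * 3e5 km/s = 180000 km/s
Propagation delay = 10903 / 180000 = 0.0606 s = 60.5722 ms
Processing delay = 0.8 ms
Total one-way latency = 61.3722 ms


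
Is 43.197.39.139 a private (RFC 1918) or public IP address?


RFC 1918 private ranges:
  10.0.0.0/8 (10.0.0.0 - 10.255.255.255)
  172.16.0.0/12 (172.16.0.0 - 172.31.255.255)
  192.168.0.0/16 (192.168.0.0 - 192.168.255.255)
Public (not in any RFC 1918 range)


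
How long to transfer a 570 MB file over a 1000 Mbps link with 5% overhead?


Effective throughput = 1000 * (1 - 5/100) = 950 Mbps
File size in Mb = 570 * 8 = 4560 Mb
Time = 4560 / 950
Time = 4.8 seconds


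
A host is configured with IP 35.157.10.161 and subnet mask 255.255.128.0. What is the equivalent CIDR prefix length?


Binary: 11111111.11111111.10000000.00000000
Count leading 1s
Prefix: /17


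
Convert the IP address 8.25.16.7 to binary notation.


8 = 00001000
25 = 00011001
16 = 00010000
7 = 00000111
Binary: 00001000.00011001.00010000.00000111


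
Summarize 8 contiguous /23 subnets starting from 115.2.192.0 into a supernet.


Original prefix: /23
Number of subnets: 8 = 2^3
New prefix = 23 - 3 = 20
Supernet: 115.2.192.0/20


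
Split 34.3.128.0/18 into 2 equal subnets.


New prefix = 18 + 1 = 19
Each subnet has 8192 addresses
  34.3.128.0/19
  34.3.160.0/19
Subnets: 34.3.128.0/19, 34.3.160.0/19


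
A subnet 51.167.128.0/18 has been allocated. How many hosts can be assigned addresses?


Host bits = 32 - 18 = 14
Total addresses = 2^14 = 16384
Usable = total - 2 (network and broadcast)
Usable hosts: 16382


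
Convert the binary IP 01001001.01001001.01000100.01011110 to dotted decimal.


01001001 = 73
01001001 = 73
01000100 = 68
01011110 = 94
IP: 73.73.68.94


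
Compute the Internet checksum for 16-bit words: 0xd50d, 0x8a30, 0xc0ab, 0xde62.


Sum all words (with carry folding):
+ 0xd50d = 0xd50d
+ 0x8a30 = 0x5f3e
+ 0xc0ab = 0x1fea
+ 0xde62 = 0xfe4c
One's complement: ~0xfe4c
Checksum = 0x01b3


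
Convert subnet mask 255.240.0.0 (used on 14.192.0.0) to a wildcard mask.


Subnet mask: 255.240.0.0
Wildcard = 255.255.255.255 - subnet mask
255 - 255 = 0
255 - 240 = 15
255 - 0 = 255
255 - 0 = 255
Wildcard: 0.15.255.255


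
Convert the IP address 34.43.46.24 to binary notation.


34 = 00100010
43 = 00101011
46 = 00101110
24 = 00011000
Binary: 00100010.00101011.00101110.00011000


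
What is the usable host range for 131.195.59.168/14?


Network: 131.192.0.0
Broadcast: 131.195.255.255
First usable = network + 1
Last usable = broadcast - 1
Range: 131.192.0.1 to 131.195.255.254


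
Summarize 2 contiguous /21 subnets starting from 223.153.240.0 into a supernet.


Original prefix: /21
Number of subnets: 2 = 2^1
New prefix = 21 - 1 = 20
Supernet: 223.153.240.0/20


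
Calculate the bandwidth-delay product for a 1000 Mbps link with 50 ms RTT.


BDP = bandwidth * RTT
= 1000 Mbps * 50 ms
= 1000 * 1e6 * 50 / 1000 bits
= 50000000 bits
= 6250000 bytes
= 6103.5156 KB
BDP = 50000000 bits (6250000 bytes)


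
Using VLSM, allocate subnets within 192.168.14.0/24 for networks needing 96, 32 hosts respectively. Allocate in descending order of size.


96 hosts -> /25 (126 usable): 192.168.14.0/25
32 hosts -> /26 (62 usable): 192.168.14.128/26
Allocation: 192.168.14.0/25 (96 hosts, 126 usable); 192.168.14.128/26 (32 hosts, 62 usable)


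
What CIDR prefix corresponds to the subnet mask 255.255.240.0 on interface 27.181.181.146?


Binary: 11111111.11111111.11110000.00000000
Count leading 1s
Prefix: /20


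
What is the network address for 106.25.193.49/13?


IP:   01101010.00011001.11000001.00110001
Mask: 11111111.11111000.00000000.00000000
AND operation:
Net:  01101010.00011000.00000000.00000000
Network: 106.24.0.0/13


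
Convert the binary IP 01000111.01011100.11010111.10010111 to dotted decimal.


01000111 = 71
01011100 = 92
11010111 = 215
10010111 = 151
IP: 71.92.215.151


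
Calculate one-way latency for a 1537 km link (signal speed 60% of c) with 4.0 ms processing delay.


Speed = 0.6 * 3e5 km/s = 180000 km/s
Propagation delay = 1537 / 180000 = 0.0085 s = 8.5389 ms
Processing delay = 4.0 ms
Total one-way latency = 12.5389 ms


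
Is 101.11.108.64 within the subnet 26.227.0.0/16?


Subnet network: 26.227.0.0
Test IP AND mask: 101.11.0.0
No, 101.11.108.64 is not in 26.227.0.0/16


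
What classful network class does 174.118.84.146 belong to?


First octet: 174
Binary: 10101110
10xxxxxx -> Class B (128-191)
Class B, default mask 255.255.0.0 (/16)


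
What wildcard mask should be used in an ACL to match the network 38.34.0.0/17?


Subnet mask: 255.255.128.0
Wildcard = 255.255.255.255 - subnet mask
255 - 255 = 0
255 - 255 = 0
255 - 128 = 127
255 - 0 = 255
Wildcard: 0.0.127.255


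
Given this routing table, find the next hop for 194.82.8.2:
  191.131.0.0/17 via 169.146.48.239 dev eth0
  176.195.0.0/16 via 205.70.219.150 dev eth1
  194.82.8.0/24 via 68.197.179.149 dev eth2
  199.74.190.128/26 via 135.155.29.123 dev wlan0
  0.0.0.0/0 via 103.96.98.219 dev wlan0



Longest prefix match for 194.82.8.2:
  /17 191.131.0.0: no
  /16 176.195.0.0: no
  /24 194.82.8.0: MATCH
  /26 199.74.190.128: no
  /0 0.0.0.0: MATCH
Selected: next-hop 68.197.179.149 via eth2 (matched /24)


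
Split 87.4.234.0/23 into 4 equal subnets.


New prefix = 23 + 2 = 25
Each subnet has 128 addresses
  87.4.234.0/25
  87.4.234.128/25
  87.4.235.0/25
  87.4.235.128/25
Subnets: 87.4.234.0/25, 87.4.234.128/25, 87.4.235.0/25, 87.4.235.128/25


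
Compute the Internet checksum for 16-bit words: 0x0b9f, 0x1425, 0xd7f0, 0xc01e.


Sum all words (with carry folding):
+ 0x0b9f = 0x0b9f
+ 0x1425 = 0x1fc4
+ 0xd7f0 = 0xf7b4
+ 0xc01e = 0xb7d3
One's complement: ~0xb7d3
Checksum = 0x482c


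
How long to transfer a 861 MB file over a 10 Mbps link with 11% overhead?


Effective throughput = 10 * (1 - 11/100) = 8.9 Mbps
File size in Mb = 861 * 8 = 6888 Mb
Time = 6888 / 8.9
Time = 773.9326 seconds


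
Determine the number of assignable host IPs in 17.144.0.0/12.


Host bits = 32 - 12 = 20
Total addresses = 2^20 = 1048576
Usable = total - 2 (network and broadcast)
Usable hosts: 1048574


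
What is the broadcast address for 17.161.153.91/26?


Network: 17.161.153.64/26
Host bits = 6
Set all host bits to 1:
Broadcast: 17.161.153.127


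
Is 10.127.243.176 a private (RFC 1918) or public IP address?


RFC 1918 private ranges:
  10.0.0.0/8 (10.0.0.0 - 10.255.255.255)
  172.16.0.0/12 (172.16.0.0 - 172.31.255.255)
  192.168.0.0/16 (192.168.0.0 - 192.168.255.255)
Private (in 10.0.0.0/8)


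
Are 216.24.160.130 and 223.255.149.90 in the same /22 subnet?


Mask: 255.255.252.0
216.24.160.130 AND mask = 216.24.160.0
223.255.149.90 AND mask = 223.255.148.0
No, different subnets (216.24.160.0 vs 223.255.148.0)


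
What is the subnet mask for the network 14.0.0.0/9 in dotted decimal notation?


/9 means 9 network bits, 23 host bits
Binary: 11111111100000000000000000000000
Mask: 255.128.0.0


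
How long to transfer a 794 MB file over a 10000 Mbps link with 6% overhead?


Effective throughput = 10000 * (1 - 6/100) = 9400 Mbps
File size in Mb = 794 * 8 = 6352 Mb
Time = 6352 / 9400
Time = 0.6757 seconds


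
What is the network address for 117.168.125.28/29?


IP:   01110101.10101000.01111101.00011100
Mask: 11111111.11111111.11111111.11111000
AND operation:
Net:  01110101.10101000.01111101.00011000
Network: 117.168.125.24/29


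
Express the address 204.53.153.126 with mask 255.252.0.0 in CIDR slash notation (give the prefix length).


Binary: 11111111.11111100.00000000.00000000
Count leading 1s
Prefix: /14


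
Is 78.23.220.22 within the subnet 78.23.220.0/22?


Subnet network: 78.23.220.0
Test IP AND mask: 78.23.220.0
Yes, 78.23.220.22 is in 78.23.220.0/22


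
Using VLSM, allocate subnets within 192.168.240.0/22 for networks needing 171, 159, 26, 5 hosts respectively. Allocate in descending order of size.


171 hosts -> /24 (254 usable): 192.168.240.0/24
159 hosts -> /24 (254 usable): 192.168.241.0/24
26 hosts -> /27 (30 usable): 192.168.242.0/27
5 hosts -> /29 (6 usable): 192.168.242.32/29
Allocation: 192.168.240.0/24 (171 hosts, 254 usable); 192.168.241.0/24 (159 hosts, 254 usable); 192.168.242.0/27 (26 hosts, 30 usable); 192.168.242.32/29 (5 hosts, 6 usable)


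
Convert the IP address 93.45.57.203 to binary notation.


93 = 01011101
45 = 00101101
57 = 00111001
203 = 11001011
Binary: 01011101.00101101.00111001.11001011


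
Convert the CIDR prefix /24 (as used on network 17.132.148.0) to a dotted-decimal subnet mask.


/24 means 24 network bits, 8 host bits
Binary: 11111111111111111111111100000000
Mask: 255.255.255.0


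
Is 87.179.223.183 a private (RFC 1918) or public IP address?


RFC 1918 private ranges:
  10.0.0.0/8 (10.0.0.0 - 10.255.255.255)
  172.16.0.0/12 (172.16.0.0 - 172.31.255.255)
  192.168.0.0/16 (192.168.0.0 - 192.168.255.255)
Public (not in any RFC 1918 range)


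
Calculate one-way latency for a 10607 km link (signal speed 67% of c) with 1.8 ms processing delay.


Speed = 0.67 * 3e5 km/s = 201000 km/s
Propagation delay = 10607 / 201000 = 0.0528 s = 52.7711 ms
Processing delay = 1.8 ms
Total one-way latency = 54.5711 ms


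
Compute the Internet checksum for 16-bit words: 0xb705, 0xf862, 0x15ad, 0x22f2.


Sum all words (with carry folding):
+ 0xb705 = 0xb705
+ 0xf862 = 0xaf68
+ 0x15ad = 0xc515
+ 0x22f2 = 0xe807
One's complement: ~0xe807
Checksum = 0x17f8


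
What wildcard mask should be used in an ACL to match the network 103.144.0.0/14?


Subnet mask: 255.252.0.0
Wildcard = 255.255.255.255 - subnet mask
255 - 255 = 0
255 - 252 = 3
255 - 0 = 255
255 - 0 = 255
Wildcard: 0.3.255.255


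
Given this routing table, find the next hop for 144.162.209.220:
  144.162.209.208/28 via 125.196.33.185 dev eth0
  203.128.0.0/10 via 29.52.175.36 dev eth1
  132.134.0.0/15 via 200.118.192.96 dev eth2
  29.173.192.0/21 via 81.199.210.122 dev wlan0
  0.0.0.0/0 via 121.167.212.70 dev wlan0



Longest prefix match for 144.162.209.220:
  /28 144.162.209.208: MATCH
  /10 203.128.0.0: no
  /15 132.134.0.0: no
  /21 29.173.192.0: no
  /0 0.0.0.0: MATCH
Selected: next-hop 125.196.33.185 via eth0 (matched /28)


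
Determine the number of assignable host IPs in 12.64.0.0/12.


Host bits = 32 - 12 = 20
Total addresses = 2^20 = 1048576
Usable = total - 2 (network and broadcast)
Usable hosts: 1048574


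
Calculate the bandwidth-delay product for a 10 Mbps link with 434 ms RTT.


BDP = bandwidth * RTT
= 10 Mbps * 434 ms
= 10 * 1e6 * 434 / 1000 bits
= 4340000 bits
= 542500 bytes
= 529.7852 KB
BDP = 4340000 bits (542500 bytes)


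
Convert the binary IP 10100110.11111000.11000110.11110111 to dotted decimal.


10100110 = 166
11111000 = 248
11000110 = 198
11110111 = 247
IP: 166.248.198.247


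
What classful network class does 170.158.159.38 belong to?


First octet: 170
Binary: 10101010
10xxxxxx -> Class B (128-191)
Class B, default mask 255.255.0.0 (/16)


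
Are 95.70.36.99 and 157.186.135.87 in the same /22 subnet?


Mask: 255.255.252.0
95.70.36.99 AND mask = 95.70.36.0
157.186.135.87 AND mask = 157.186.132.0
No, different subnets (95.70.36.0 vs 157.186.132.0)


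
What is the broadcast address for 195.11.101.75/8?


Network: 195.0.0.0/8
Host bits = 24
Set all host bits to 1:
Broadcast: 195.255.255.255


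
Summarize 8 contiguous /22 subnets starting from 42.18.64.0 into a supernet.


Original prefix: /22
Number of subnets: 8 = 2^3
New prefix = 22 - 3 = 19
Supernet: 42.18.64.0/19


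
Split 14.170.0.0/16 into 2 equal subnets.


New prefix = 16 + 1 = 17
Each subnet has 32768 addresses
  14.170.0.0/17
  14.170.128.0/17
Subnets: 14.170.0.0/17, 14.170.128.0/17


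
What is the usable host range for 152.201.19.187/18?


Network: 152.201.0.0
Broadcast: 152.201.63.255
First usable = network + 1
Last usable = broadcast - 1
Range: 152.201.0.1 to 152.201.63.254


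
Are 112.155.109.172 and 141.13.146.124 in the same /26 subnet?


Mask: 255.255.255.192
112.155.109.172 AND mask = 112.155.109.128
141.13.146.124 AND mask = 141.13.146.64
No, different subnets (112.155.109.128 vs 141.13.146.64)


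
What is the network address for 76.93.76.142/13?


IP:   01001100.01011101.01001100.10001110
Mask: 11111111.11111000.00000000.00000000
AND operation:
Net:  01001100.01011000.00000000.00000000
Network: 76.88.0.0/13


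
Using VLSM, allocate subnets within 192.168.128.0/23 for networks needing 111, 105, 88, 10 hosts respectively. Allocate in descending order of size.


111 hosts -> /25 (126 usable): 192.168.128.0/25
105 hosts -> /25 (126 usable): 192.168.128.128/25
88 hosts -> /25 (126 usable): 192.168.129.0/25
10 hosts -> /28 (14 usable): 192.168.129.128/28
Allocation: 192.168.128.0/25 (111 hosts, 126 usable); 192.168.128.128/25 (105 hosts, 126 usable); 192.168.129.0/25 (88 hosts, 126 usable); 192.168.129.128/28 (10 hosts, 14 usable)


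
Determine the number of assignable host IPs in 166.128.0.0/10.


Host bits = 32 - 10 = 22
Total addresses = 2^22 = 4194304
Usable = total - 2 (network and broadcast)
Usable hosts: 4194302


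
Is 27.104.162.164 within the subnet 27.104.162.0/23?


Subnet network: 27.104.162.0
Test IP AND mask: 27.104.162.0
Yes, 27.104.162.164 is in 27.104.162.0/23


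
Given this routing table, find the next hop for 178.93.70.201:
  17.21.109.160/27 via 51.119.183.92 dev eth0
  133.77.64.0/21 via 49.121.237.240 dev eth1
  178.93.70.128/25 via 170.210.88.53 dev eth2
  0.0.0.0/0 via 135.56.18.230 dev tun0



Longest prefix match for 178.93.70.201:
  /27 17.21.109.160: no
  /21 133.77.64.0: no
  /25 178.93.70.128: MATCH
  /0 0.0.0.0: MATCH
Selected: next-hop 170.210.88.53 via eth2 (matched /25)


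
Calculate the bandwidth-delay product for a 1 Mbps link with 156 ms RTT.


BDP = bandwidth * RTT
= 1 Mbps * 156 ms
= 1 * 1e6 * 156 / 1000 bits
= 156000 bits
= 19500 bytes
= 19.043 KB
BDP = 156000 bits (19500 bytes)


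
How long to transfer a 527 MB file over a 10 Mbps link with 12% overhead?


Effective throughput = 10 * (1 - 12/100) = 8.8 Mbps
File size in Mb = 527 * 8 = 4216 Mb
Time = 4216 / 8.8
Time = 479.0909 seconds


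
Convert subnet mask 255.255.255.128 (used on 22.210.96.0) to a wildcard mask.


Subnet mask: 255.255.255.128
Wildcard = 255.255.255.255 - subnet mask
255 - 255 = 0
255 - 255 = 0
255 - 255 = 0
255 - 128 = 127
Wildcard: 0.0.0.127


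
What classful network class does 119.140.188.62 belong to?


First octet: 119
Binary: 01110111
0xxxxxxx -> Class A (1-126)
Class A, default mask 255.0.0.0 (/8)


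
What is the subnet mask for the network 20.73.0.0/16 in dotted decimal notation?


/16 means 16 network bits, 16 host bits
Binary: 11111111111111110000000000000000
Mask: 255.255.0.0


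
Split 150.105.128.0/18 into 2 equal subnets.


New prefix = 18 + 1 = 19
Each subnet has 8192 addresses
  150.105.128.0/19
  150.105.160.0/19
Subnets: 150.105.128.0/19, 150.105.160.0/19


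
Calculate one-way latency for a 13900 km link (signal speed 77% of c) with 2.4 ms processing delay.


Speed = 0.77 * 3e5 km/s = 231000 km/s
Propagation delay = 13900 / 231000 = 0.0602 s = 60.1732 ms
Processing delay = 2.4 ms
Total one-way latency = 62.5732 ms


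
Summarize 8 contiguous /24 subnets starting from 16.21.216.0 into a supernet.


Original prefix: /24
Number of subnets: 8 = 2^3
New prefix = 24 - 3 = 21
Supernet: 16.21.216.0/21


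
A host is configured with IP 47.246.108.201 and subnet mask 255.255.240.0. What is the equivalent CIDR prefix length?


Binary: 11111111.11111111.11110000.00000000
Count leading 1s
Prefix: /20


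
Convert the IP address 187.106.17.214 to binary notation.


187 = 10111011
106 = 01101010
17 = 00010001
214 = 11010110
Binary: 10111011.01101010.00010001.11010110


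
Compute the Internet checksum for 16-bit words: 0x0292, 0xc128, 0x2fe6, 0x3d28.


Sum all words (with carry folding):
+ 0x0292 = 0x0292
+ 0xc128 = 0xc3ba
+ 0x2fe6 = 0xf3a0
+ 0x3d28 = 0x30c9
One's complement: ~0x30c9
Checksum = 0xcf36


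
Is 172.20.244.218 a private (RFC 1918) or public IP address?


RFC 1918 private ranges:
  10.0.0.0/8 (10.0.0.0 - 10.255.255.255)
  172.16.0.0/12 (172.16.0.0 - 172.31.255.255)
  192.168.0.0/16 (192.168.0.0 - 192.168.255.255)
Private (in 172.16.0.0/12)


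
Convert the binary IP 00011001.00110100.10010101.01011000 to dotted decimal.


00011001 = 25
00110100 = 52
10010101 = 149
01011000 = 88
IP: 25.52.149.88


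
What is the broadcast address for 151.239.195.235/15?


Network: 151.238.0.0/15
Host bits = 17
Set all host bits to 1:
Broadcast: 151.239.255.255


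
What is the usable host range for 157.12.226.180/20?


Network: 157.12.224.0
Broadcast: 157.12.239.255
First usable = network + 1
Last usable = broadcast - 1
Range: 157.12.224.1 to 157.12.239.254


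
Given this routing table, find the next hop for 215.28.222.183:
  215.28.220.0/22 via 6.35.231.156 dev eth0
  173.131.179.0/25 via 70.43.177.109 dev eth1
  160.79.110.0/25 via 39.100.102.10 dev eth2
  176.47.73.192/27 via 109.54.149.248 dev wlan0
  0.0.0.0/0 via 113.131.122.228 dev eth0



Longest prefix match for 215.28.222.183:
  /22 215.28.220.0: MATCH
  /25 173.131.179.0: no
  /25 160.79.110.0: no
  /27 176.47.73.192: no
  /0 0.0.0.0: MATCH
Selected: next-hop 6.35.231.156 via eth0 (matched /22)


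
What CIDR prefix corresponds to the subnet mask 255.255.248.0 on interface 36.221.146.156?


Binary: 11111111.11111111.11111000.00000000
Count leading 1s
Prefix: /21


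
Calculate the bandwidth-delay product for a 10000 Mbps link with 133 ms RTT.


BDP = bandwidth * RTT
= 10000 Mbps * 133 ms
= 10000 * 1e6 * 133 / 1000 bits
= 1330000000 bits
= 166250000 bytes
= 162353.5156 KB
BDP = 1330000000 bits (166250000 bytes)


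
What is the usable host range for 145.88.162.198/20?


Network: 145.88.160.0
Broadcast: 145.88.175.255
First usable = network + 1
Last usable = broadcast - 1
Range: 145.88.160.1 to 145.88.175.254


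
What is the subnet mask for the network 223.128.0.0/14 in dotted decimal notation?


/14 means 14 network bits, 18 host bits
Binary: 11111111111111000000000000000000
Mask: 255.252.0.0


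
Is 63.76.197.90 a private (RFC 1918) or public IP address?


RFC 1918 private ranges:
  10.0.0.0/8 (10.0.0.0 - 10.255.255.255)
  172.16.0.0/12 (172.16.0.0 - 172.31.255.255)
  192.168.0.0/16 (192.168.0.0 - 192.168.255.255)
Public (not in any RFC 1918 range)


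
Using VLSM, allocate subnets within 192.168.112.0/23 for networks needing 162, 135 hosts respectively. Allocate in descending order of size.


162 hosts -> /24 (254 usable): 192.168.112.0/24
135 hosts -> /24 (254 usable): 192.168.113.0/24
Allocation: 192.168.112.0/24 (162 hosts, 254 usable); 192.168.113.0/24 (135 hosts, 254 usable)


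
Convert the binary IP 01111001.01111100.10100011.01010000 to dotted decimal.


01111001 = 121
01111100 = 124
10100011 = 163
01010000 = 80
IP: 121.124.163.80


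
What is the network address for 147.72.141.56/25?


IP:   10010011.01001000.10001101.00111000
Mask: 11111111.11111111.11111111.10000000
AND operation:
Net:  10010011.01001000.10001101.00000000
Network: 147.72.141.0/25


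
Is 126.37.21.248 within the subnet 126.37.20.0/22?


Subnet network: 126.37.20.0
Test IP AND mask: 126.37.20.0
Yes, 126.37.21.248 is in 126.37.20.0/22


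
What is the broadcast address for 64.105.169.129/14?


Network: 64.104.0.0/14
Host bits = 18
Set all host bits to 1:
Broadcast: 64.107.255.255


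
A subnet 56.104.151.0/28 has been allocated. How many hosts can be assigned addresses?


Host bits = 32 - 28 = 4
Total addresses = 2^4 = 16
Usable = total - 2 (network and broadcast)
Usable hosts: 14


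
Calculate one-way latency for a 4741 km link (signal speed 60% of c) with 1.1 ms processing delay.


Speed = 0.6 * 3e5 km/s = 180000 km/s
Propagation delay = 4741 / 180000 = 0.0263 s = 26.3389 ms
Processing delay = 1.1 ms
Total one-way latency = 27.4389 ms


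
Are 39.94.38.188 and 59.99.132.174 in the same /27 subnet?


Mask: 255.255.255.224
39.94.38.188 AND mask = 39.94.38.160
59.99.132.174 AND mask = 59.99.132.160
No, different subnets (39.94.38.160 vs 59.99.132.160)


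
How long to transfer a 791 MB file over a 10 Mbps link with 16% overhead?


Effective throughput = 10 * (1 - 16/100) = 8.4 Mbps
File size in Mb = 791 * 8 = 6328 Mb
Time = 6328 / 8.4
Time = 753.3333 seconds


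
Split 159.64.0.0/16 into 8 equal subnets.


New prefix = 16 + 3 = 19
Each subnet has 8192 addresses
  159.64.0.0/19
  159.64.32.0/19
  159.64.64.0/19
  159.64.96.0/19
  159.64.128.0/19
  159.64.160.0/19
  159.64.192.0/19
  159.64.224.0/19
Subnets: 159.64.0.0/19, 159.64.32.0/19, 159.64.64.0/19, 159.64.96.0/19, 159.64.128.0/19, 159.64.160.0/19, 159.64.192.0/19, 159.64.224.0/19


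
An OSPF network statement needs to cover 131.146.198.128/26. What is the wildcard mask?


Subnet mask: 255.255.255.192
Wildcard = 255.255.255.255 - subnet mask
255 - 255 = 0
255 - 255 = 0
255 - 255 = 0
255 - 192 = 63
Wildcard: 0.0.0.63


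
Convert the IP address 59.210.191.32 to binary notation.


59 = 00111011
210 = 11010010
191 = 10111111
32 = 00100000
Binary: 00111011.11010010.10111111.00100000


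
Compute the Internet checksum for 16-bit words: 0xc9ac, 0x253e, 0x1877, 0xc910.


Sum all words (with carry folding):
+ 0xc9ac = 0xc9ac
+ 0x253e = 0xeeea
+ 0x1877 = 0x0762
+ 0xc910 = 0xd072
One's complement: ~0xd072
Checksum = 0x2f8d


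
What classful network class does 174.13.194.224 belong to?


First octet: 174
Binary: 10101110
10xxxxxx -> Class B (128-191)
Class B, default mask 255.255.0.0 (/16)


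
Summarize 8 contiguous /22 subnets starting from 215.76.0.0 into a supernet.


Original prefix: /22
Number of subnets: 8 = 2^3
New prefix = 22 - 3 = 19
Supernet: 215.76.0.0/19


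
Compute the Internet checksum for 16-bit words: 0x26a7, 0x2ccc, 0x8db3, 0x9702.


Sum all words (with carry folding):
+ 0x26a7 = 0x26a7
+ 0x2ccc = 0x5373
+ 0x8db3 = 0xe126
+ 0x9702 = 0x7829
One's complement: ~0x7829
Checksum = 0x87d6


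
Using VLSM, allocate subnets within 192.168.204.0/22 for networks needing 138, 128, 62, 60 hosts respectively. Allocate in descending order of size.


138 hosts -> /24 (254 usable): 192.168.204.0/24
128 hosts -> /24 (254 usable): 192.168.205.0/24
62 hosts -> /26 (62 usable): 192.168.206.0/26
60 hosts -> /26 (62 usable): 192.168.206.64/26
Allocation: 192.168.204.0/24 (138 hosts, 254 usable); 192.168.205.0/24 (128 hosts, 254 usable); 192.168.206.0/26 (62 hosts, 62 usable); 192.168.206.64/26 (60 hosts, 62 usable)


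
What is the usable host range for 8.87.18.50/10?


Network: 8.64.0.0
Broadcast: 8.127.255.255
First usable = network + 1
Last usable = broadcast - 1
Range: 8.64.0.1 to 8.127.255.254


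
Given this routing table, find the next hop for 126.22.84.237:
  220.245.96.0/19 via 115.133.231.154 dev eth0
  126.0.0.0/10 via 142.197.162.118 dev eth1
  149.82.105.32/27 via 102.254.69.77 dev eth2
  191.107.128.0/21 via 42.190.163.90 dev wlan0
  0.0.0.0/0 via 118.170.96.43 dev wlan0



Longest prefix match for 126.22.84.237:
  /19 220.245.96.0: no
  /10 126.0.0.0: MATCH
  /27 149.82.105.32: no
  /21 191.107.128.0: no
  /0 0.0.0.0: MATCH
Selected: next-hop 142.197.162.118 via eth1 (matched /10)


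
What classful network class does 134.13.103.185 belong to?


First octet: 134
Binary: 10000110
10xxxxxx -> Class B (128-191)
Class B, default mask 255.255.0.0 (/16)


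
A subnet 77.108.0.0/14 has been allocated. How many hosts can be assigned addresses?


Host bits = 32 - 14 = 18
Total addresses = 2^18 = 262144
Usable = total - 2 (network and broadcast)
Usable hosts: 262142


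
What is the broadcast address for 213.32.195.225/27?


Network: 213.32.195.224/27
Host bits = 5
Set all host bits to 1:
Broadcast: 213.32.195.255


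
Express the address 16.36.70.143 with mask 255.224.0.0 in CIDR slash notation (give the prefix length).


Binary: 11111111.11100000.00000000.00000000
Count leading 1s
Prefix: /11


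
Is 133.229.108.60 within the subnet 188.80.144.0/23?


Subnet network: 188.80.144.0
Test IP AND mask: 133.229.108.0
No, 133.229.108.60 is not in 188.80.144.0/23


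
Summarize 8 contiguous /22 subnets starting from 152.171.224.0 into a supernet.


Original prefix: /22
Number of subnets: 8 = 2^3
New prefix = 22 - 3 = 19
Supernet: 152.171.224.0/19


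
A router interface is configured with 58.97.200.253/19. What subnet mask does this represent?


/19 means 19 network bits, 13 host bits
Binary: 11111111111111111110000000000000
Mask: 255.255.224.0


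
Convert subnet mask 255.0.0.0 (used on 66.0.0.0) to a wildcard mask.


Subnet mask: 255.0.0.0
Wildcard = 255.255.255.255 - subnet mask
255 - 255 = 0
255 - 0 = 255
255 - 0 = 255
255 - 0 = 255
Wildcard: 0.255.255.255


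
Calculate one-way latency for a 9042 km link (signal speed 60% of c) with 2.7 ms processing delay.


Speed = 0.6 * 3e5 km/s = 180000 km/s
Propagation delay = 9042 / 180000 = 0.0502 s = 50.2333 ms
Processing delay = 2.7 ms
Total one-way latency = 52.9333 ms


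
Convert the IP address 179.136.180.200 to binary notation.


179 = 10110011
136 = 10001000
180 = 10110100
200 = 11001000
Binary: 10110011.10001000.10110100.11001000


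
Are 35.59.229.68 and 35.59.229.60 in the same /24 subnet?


Mask: 255.255.255.0
35.59.229.68 AND mask = 35.59.229.0
35.59.229.60 AND mask = 35.59.229.0
Yes, same subnet (35.59.229.0)


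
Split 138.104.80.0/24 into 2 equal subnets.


New prefix = 24 + 1 = 25
Each subnet has 128 addresses
  138.104.80.0/25
  138.104.80.128/25
Subnets: 138.104.80.0/25, 138.104.80.128/25


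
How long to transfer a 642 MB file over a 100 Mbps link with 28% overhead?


Effective throughput = 100 * (1 - 28/100) = 72 Mbps
File size in Mb = 642 * 8 = 5136 Mb
Time = 5136 / 72
Time = 71.3333 seconds


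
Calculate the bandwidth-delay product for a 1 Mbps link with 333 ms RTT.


BDP = bandwidth * RTT
= 1 Mbps * 333 ms
= 1 * 1e6 * 333 / 1000 bits
= 333000 bits
= 41625 bytes
= 40.6494 KB
BDP = 333000 bits (41625 bytes)


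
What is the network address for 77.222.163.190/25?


IP:   01001101.11011110.10100011.10111110
Mask: 11111111.11111111.11111111.10000000
AND operation:
Net:  01001101.11011110.10100011.10000000
Network: 77.222.163.128/25


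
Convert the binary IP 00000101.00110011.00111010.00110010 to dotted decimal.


00000101 = 5
00110011 = 51
00111010 = 58
00110010 = 50
IP: 5.51.58.50


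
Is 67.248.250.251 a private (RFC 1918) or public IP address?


RFC 1918 private ranges:
  10.0.0.0/8 (10.0.0.0 - 10.255.255.255)
  172.16.0.0/12 (172.16.0.0 - 172.31.255.255)
  192.168.0.0/16 (192.168.0.0 - 192.168.255.255)
Public (not in any RFC 1918 range)


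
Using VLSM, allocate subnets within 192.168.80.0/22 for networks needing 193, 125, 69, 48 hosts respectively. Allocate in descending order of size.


193 hosts -> /24 (254 usable): 192.168.80.0/24
125 hosts -> /25 (126 usable): 192.168.81.0/25
69 hosts -> /25 (126 usable): 192.168.81.128/25
48 hosts -> /26 (62 usable): 192.168.82.0/26
Allocation: 192.168.80.0/24 (193 hosts, 254 usable); 192.168.81.0/25 (125 hosts, 126 usable); 192.168.81.128/25 (69 hosts, 126 usable); 192.168.82.0/26 (48 hosts, 62 usable)


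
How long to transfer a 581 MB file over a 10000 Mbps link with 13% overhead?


Effective throughput = 10000 * (1 - 13/100) = 8700 Mbps
File size in Mb = 581 * 8 = 4648 Mb
Time = 4648 / 8700
Time = 0.5343 seconds


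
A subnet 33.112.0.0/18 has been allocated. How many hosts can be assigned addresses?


Host bits = 32 - 18 = 14
Total addresses = 2^14 = 16384
Usable = total - 2 (network and broadcast)
Usable hosts: 16382


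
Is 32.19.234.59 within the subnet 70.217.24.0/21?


Subnet network: 70.217.24.0
Test IP AND mask: 32.19.232.0
No, 32.19.234.59 is not in 70.217.24.0/21


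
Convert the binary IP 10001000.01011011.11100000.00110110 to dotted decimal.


10001000 = 136
01011011 = 91
11100000 = 224
00110110 = 54
IP: 136.91.224.54
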